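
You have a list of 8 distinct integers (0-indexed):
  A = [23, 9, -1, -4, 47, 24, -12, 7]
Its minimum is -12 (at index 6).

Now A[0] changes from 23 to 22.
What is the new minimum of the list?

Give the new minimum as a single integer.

Answer: -12

Derivation:
Old min = -12 (at index 6)
Change: A[0] 23 -> 22
Changed element was NOT the old min.
  New min = min(old_min, new_val) = min(-12, 22) = -12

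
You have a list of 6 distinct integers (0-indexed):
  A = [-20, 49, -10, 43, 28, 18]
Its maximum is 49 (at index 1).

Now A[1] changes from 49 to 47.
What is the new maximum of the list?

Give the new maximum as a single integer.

Answer: 47

Derivation:
Old max = 49 (at index 1)
Change: A[1] 49 -> 47
Changed element WAS the max -> may need rescan.
  Max of remaining elements: 43
  New max = max(47, 43) = 47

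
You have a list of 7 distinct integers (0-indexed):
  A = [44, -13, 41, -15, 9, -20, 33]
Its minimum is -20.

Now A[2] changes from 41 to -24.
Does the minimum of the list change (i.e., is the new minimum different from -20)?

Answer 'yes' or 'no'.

Answer: yes

Derivation:
Old min = -20
Change: A[2] 41 -> -24
Changed element was NOT the min; min changes only if -24 < -20.
New min = -24; changed? yes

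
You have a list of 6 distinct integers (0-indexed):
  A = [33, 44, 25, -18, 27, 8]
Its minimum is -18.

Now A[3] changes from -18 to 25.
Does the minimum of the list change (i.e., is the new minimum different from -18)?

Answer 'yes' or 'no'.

Answer: yes

Derivation:
Old min = -18
Change: A[3] -18 -> 25
Changed element was the min; new min must be rechecked.
New min = 8; changed? yes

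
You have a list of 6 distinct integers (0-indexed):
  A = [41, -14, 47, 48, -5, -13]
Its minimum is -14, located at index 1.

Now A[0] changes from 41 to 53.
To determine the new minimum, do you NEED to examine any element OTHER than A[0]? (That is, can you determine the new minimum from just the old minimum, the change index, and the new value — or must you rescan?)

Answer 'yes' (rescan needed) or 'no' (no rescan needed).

Answer: no

Derivation:
Old min = -14 at index 1
Change at index 0: 41 -> 53
Index 0 was NOT the min. New min = min(-14, 53). No rescan of other elements needed.
Needs rescan: no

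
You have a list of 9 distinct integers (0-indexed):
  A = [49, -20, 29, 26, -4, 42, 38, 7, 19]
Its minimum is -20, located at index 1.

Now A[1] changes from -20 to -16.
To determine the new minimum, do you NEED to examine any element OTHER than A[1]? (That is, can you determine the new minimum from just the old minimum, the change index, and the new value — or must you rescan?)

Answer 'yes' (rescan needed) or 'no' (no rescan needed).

Answer: yes

Derivation:
Old min = -20 at index 1
Change at index 1: -20 -> -16
Index 1 WAS the min and new value -16 > old min -20. Must rescan other elements to find the new min.
Needs rescan: yes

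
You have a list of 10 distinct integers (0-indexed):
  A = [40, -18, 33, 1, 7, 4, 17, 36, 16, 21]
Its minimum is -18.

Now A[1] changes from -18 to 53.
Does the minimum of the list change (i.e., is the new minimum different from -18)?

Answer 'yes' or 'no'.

Answer: yes

Derivation:
Old min = -18
Change: A[1] -18 -> 53
Changed element was the min; new min must be rechecked.
New min = 1; changed? yes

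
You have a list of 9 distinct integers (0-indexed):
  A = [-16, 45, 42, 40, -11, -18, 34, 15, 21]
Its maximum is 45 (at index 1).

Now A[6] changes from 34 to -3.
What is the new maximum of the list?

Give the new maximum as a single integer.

Old max = 45 (at index 1)
Change: A[6] 34 -> -3
Changed element was NOT the old max.
  New max = max(old_max, new_val) = max(45, -3) = 45

Answer: 45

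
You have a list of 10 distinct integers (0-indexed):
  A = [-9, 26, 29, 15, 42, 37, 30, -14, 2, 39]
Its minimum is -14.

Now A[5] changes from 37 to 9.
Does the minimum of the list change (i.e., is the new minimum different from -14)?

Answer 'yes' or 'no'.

Old min = -14
Change: A[5] 37 -> 9
Changed element was NOT the min; min changes only if 9 < -14.
New min = -14; changed? no

Answer: no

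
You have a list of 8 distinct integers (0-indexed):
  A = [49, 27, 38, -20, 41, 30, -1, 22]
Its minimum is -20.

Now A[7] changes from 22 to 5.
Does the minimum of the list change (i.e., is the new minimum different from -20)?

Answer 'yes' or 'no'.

Answer: no

Derivation:
Old min = -20
Change: A[7] 22 -> 5
Changed element was NOT the min; min changes only if 5 < -20.
New min = -20; changed? no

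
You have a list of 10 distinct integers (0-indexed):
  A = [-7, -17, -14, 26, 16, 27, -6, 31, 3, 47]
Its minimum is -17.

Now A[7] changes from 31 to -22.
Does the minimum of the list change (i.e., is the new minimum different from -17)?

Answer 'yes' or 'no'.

Old min = -17
Change: A[7] 31 -> -22
Changed element was NOT the min; min changes only if -22 < -17.
New min = -22; changed? yes

Answer: yes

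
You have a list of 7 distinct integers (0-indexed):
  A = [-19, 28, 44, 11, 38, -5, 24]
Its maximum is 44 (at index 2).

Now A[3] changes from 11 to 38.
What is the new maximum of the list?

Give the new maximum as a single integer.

Old max = 44 (at index 2)
Change: A[3] 11 -> 38
Changed element was NOT the old max.
  New max = max(old_max, new_val) = max(44, 38) = 44

Answer: 44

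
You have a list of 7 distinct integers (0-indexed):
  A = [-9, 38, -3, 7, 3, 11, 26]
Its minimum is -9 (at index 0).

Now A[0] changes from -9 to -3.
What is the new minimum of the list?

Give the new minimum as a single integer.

Old min = -9 (at index 0)
Change: A[0] -9 -> -3
Changed element WAS the min. Need to check: is -3 still <= all others?
  Min of remaining elements: -3
  New min = min(-3, -3) = -3

Answer: -3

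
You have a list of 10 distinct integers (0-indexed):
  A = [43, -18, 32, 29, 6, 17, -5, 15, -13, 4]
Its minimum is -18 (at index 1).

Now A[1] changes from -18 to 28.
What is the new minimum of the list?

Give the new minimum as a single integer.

Answer: -13

Derivation:
Old min = -18 (at index 1)
Change: A[1] -18 -> 28
Changed element WAS the min. Need to check: is 28 still <= all others?
  Min of remaining elements: -13
  New min = min(28, -13) = -13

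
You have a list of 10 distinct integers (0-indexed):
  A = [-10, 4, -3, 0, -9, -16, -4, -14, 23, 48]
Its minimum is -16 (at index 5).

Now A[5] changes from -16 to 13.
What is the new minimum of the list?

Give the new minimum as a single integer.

Answer: -14

Derivation:
Old min = -16 (at index 5)
Change: A[5] -16 -> 13
Changed element WAS the min. Need to check: is 13 still <= all others?
  Min of remaining elements: -14
  New min = min(13, -14) = -14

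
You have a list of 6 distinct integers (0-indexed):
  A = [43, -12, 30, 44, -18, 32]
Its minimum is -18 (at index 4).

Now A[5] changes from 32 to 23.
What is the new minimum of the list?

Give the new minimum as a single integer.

Answer: -18

Derivation:
Old min = -18 (at index 4)
Change: A[5] 32 -> 23
Changed element was NOT the old min.
  New min = min(old_min, new_val) = min(-18, 23) = -18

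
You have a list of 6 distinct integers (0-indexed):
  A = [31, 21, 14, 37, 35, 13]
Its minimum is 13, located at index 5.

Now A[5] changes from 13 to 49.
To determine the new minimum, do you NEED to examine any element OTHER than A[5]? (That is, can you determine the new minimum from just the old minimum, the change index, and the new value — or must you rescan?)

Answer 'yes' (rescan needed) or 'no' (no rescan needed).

Answer: yes

Derivation:
Old min = 13 at index 5
Change at index 5: 13 -> 49
Index 5 WAS the min and new value 49 > old min 13. Must rescan other elements to find the new min.
Needs rescan: yes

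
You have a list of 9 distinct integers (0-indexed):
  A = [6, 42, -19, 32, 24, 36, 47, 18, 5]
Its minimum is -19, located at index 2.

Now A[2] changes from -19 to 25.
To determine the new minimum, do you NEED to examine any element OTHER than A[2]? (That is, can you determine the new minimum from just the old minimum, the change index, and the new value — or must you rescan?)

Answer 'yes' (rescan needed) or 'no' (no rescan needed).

Answer: yes

Derivation:
Old min = -19 at index 2
Change at index 2: -19 -> 25
Index 2 WAS the min and new value 25 > old min -19. Must rescan other elements to find the new min.
Needs rescan: yes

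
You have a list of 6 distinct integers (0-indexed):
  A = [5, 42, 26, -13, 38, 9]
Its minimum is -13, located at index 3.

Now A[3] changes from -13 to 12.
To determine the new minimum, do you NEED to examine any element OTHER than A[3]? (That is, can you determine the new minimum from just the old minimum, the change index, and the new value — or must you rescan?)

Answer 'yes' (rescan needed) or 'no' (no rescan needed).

Answer: yes

Derivation:
Old min = -13 at index 3
Change at index 3: -13 -> 12
Index 3 WAS the min and new value 12 > old min -13. Must rescan other elements to find the new min.
Needs rescan: yes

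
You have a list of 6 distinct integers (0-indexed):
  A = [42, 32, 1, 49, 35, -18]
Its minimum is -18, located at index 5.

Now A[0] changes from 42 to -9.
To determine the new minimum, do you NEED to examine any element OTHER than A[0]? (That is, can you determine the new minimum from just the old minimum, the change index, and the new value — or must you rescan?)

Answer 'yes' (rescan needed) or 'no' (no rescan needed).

Answer: no

Derivation:
Old min = -18 at index 5
Change at index 0: 42 -> -9
Index 0 was NOT the min. New min = min(-18, -9). No rescan of other elements needed.
Needs rescan: no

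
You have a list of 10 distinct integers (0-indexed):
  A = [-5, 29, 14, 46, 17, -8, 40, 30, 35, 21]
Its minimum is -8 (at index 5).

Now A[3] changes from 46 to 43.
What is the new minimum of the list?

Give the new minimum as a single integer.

Old min = -8 (at index 5)
Change: A[3] 46 -> 43
Changed element was NOT the old min.
  New min = min(old_min, new_val) = min(-8, 43) = -8

Answer: -8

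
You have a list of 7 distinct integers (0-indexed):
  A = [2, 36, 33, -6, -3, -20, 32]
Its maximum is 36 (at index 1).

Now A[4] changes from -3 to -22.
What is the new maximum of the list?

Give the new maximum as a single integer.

Old max = 36 (at index 1)
Change: A[4] -3 -> -22
Changed element was NOT the old max.
  New max = max(old_max, new_val) = max(36, -22) = 36

Answer: 36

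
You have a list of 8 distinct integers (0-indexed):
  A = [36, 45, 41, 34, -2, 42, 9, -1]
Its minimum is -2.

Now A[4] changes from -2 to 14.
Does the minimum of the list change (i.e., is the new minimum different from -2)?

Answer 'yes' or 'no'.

Old min = -2
Change: A[4] -2 -> 14
Changed element was the min; new min must be rechecked.
New min = -1; changed? yes

Answer: yes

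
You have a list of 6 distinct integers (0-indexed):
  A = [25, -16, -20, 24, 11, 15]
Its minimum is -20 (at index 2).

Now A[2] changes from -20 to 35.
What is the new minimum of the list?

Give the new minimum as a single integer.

Old min = -20 (at index 2)
Change: A[2] -20 -> 35
Changed element WAS the min. Need to check: is 35 still <= all others?
  Min of remaining elements: -16
  New min = min(35, -16) = -16

Answer: -16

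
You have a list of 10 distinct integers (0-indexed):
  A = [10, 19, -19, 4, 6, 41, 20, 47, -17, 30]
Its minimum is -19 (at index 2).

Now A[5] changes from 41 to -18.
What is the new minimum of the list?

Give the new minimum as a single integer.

Answer: -19

Derivation:
Old min = -19 (at index 2)
Change: A[5] 41 -> -18
Changed element was NOT the old min.
  New min = min(old_min, new_val) = min(-19, -18) = -19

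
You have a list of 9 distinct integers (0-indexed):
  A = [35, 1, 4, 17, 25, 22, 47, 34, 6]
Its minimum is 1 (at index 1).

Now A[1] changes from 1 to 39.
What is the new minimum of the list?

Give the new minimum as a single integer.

Old min = 1 (at index 1)
Change: A[1] 1 -> 39
Changed element WAS the min. Need to check: is 39 still <= all others?
  Min of remaining elements: 4
  New min = min(39, 4) = 4

Answer: 4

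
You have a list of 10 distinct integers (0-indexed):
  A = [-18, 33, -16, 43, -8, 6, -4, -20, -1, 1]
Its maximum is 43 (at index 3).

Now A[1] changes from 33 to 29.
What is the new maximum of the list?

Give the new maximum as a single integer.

Answer: 43

Derivation:
Old max = 43 (at index 3)
Change: A[1] 33 -> 29
Changed element was NOT the old max.
  New max = max(old_max, new_val) = max(43, 29) = 43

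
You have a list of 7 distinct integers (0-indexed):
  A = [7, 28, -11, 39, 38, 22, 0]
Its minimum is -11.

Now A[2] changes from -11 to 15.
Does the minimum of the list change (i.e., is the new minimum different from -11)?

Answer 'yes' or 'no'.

Old min = -11
Change: A[2] -11 -> 15
Changed element was the min; new min must be rechecked.
New min = 0; changed? yes

Answer: yes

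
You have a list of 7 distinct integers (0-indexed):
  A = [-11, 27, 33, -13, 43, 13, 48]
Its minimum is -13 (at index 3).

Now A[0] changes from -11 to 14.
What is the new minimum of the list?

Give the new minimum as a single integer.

Old min = -13 (at index 3)
Change: A[0] -11 -> 14
Changed element was NOT the old min.
  New min = min(old_min, new_val) = min(-13, 14) = -13

Answer: -13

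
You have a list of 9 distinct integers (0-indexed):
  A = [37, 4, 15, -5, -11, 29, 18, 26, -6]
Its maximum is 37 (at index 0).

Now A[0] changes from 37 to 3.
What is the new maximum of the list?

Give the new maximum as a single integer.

Old max = 37 (at index 0)
Change: A[0] 37 -> 3
Changed element WAS the max -> may need rescan.
  Max of remaining elements: 29
  New max = max(3, 29) = 29

Answer: 29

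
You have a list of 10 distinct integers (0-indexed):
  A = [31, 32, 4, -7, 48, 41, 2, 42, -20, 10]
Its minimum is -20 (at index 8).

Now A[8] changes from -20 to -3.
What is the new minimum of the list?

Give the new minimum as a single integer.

Old min = -20 (at index 8)
Change: A[8] -20 -> -3
Changed element WAS the min. Need to check: is -3 still <= all others?
  Min of remaining elements: -7
  New min = min(-3, -7) = -7

Answer: -7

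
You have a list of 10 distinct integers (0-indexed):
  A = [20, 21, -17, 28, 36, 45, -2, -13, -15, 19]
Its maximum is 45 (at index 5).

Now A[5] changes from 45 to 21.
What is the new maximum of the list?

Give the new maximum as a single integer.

Answer: 36

Derivation:
Old max = 45 (at index 5)
Change: A[5] 45 -> 21
Changed element WAS the max -> may need rescan.
  Max of remaining elements: 36
  New max = max(21, 36) = 36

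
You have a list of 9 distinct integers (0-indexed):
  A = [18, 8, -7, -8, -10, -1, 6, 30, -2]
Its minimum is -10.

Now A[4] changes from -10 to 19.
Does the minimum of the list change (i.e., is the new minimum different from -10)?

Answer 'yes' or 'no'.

Old min = -10
Change: A[4] -10 -> 19
Changed element was the min; new min must be rechecked.
New min = -8; changed? yes

Answer: yes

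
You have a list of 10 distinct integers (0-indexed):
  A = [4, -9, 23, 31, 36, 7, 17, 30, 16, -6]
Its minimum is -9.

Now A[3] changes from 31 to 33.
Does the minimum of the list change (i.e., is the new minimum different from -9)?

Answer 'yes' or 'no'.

Answer: no

Derivation:
Old min = -9
Change: A[3] 31 -> 33
Changed element was NOT the min; min changes only if 33 < -9.
New min = -9; changed? no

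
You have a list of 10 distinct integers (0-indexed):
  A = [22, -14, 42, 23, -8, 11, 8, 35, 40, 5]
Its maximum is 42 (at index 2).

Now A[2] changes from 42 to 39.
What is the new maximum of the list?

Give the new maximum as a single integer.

Answer: 40

Derivation:
Old max = 42 (at index 2)
Change: A[2] 42 -> 39
Changed element WAS the max -> may need rescan.
  Max of remaining elements: 40
  New max = max(39, 40) = 40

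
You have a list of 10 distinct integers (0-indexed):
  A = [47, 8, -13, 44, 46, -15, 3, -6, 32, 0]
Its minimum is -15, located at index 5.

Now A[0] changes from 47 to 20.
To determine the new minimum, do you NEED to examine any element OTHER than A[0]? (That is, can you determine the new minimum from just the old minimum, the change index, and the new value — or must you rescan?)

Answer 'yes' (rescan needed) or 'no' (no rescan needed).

Answer: no

Derivation:
Old min = -15 at index 5
Change at index 0: 47 -> 20
Index 0 was NOT the min. New min = min(-15, 20). No rescan of other elements needed.
Needs rescan: no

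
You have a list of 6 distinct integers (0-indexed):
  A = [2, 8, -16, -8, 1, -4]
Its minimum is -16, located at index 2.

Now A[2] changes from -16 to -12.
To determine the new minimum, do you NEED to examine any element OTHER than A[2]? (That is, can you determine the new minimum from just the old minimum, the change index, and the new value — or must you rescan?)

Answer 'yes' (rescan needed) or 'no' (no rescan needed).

Old min = -16 at index 2
Change at index 2: -16 -> -12
Index 2 WAS the min and new value -12 > old min -16. Must rescan other elements to find the new min.
Needs rescan: yes

Answer: yes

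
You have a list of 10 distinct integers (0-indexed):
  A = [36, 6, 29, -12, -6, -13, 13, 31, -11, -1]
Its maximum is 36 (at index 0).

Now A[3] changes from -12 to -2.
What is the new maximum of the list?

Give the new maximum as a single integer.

Old max = 36 (at index 0)
Change: A[3] -12 -> -2
Changed element was NOT the old max.
  New max = max(old_max, new_val) = max(36, -2) = 36

Answer: 36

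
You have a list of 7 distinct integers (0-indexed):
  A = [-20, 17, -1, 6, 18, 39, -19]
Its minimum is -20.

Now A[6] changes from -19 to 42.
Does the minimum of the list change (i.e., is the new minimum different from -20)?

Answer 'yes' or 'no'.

Answer: no

Derivation:
Old min = -20
Change: A[6] -19 -> 42
Changed element was NOT the min; min changes only if 42 < -20.
New min = -20; changed? no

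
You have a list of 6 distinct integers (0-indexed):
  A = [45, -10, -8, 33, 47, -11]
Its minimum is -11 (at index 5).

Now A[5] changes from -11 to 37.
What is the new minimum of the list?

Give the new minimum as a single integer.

Old min = -11 (at index 5)
Change: A[5] -11 -> 37
Changed element WAS the min. Need to check: is 37 still <= all others?
  Min of remaining elements: -10
  New min = min(37, -10) = -10

Answer: -10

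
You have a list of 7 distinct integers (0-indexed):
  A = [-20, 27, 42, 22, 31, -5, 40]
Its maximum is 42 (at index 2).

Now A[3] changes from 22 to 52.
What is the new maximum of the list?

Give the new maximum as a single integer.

Answer: 52

Derivation:
Old max = 42 (at index 2)
Change: A[3] 22 -> 52
Changed element was NOT the old max.
  New max = max(old_max, new_val) = max(42, 52) = 52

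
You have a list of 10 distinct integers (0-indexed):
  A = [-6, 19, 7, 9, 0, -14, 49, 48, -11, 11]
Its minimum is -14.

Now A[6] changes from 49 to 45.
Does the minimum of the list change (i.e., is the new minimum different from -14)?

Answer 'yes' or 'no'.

Old min = -14
Change: A[6] 49 -> 45
Changed element was NOT the min; min changes only if 45 < -14.
New min = -14; changed? no

Answer: no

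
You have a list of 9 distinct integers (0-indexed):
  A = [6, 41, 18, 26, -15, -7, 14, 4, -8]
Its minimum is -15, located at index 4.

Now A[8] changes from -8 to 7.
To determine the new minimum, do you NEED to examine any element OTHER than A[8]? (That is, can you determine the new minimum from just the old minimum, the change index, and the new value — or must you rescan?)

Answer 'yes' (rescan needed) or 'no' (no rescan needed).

Old min = -15 at index 4
Change at index 8: -8 -> 7
Index 8 was NOT the min. New min = min(-15, 7). No rescan of other elements needed.
Needs rescan: no

Answer: no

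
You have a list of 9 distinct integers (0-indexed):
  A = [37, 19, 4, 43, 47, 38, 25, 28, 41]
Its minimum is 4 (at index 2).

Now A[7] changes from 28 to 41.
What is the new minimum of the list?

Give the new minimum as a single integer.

Old min = 4 (at index 2)
Change: A[7] 28 -> 41
Changed element was NOT the old min.
  New min = min(old_min, new_val) = min(4, 41) = 4

Answer: 4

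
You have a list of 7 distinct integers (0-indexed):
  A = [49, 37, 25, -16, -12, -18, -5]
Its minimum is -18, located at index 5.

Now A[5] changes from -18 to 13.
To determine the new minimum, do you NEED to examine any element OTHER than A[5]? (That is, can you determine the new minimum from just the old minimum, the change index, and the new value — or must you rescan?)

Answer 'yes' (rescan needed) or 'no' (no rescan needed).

Old min = -18 at index 5
Change at index 5: -18 -> 13
Index 5 WAS the min and new value 13 > old min -18. Must rescan other elements to find the new min.
Needs rescan: yes

Answer: yes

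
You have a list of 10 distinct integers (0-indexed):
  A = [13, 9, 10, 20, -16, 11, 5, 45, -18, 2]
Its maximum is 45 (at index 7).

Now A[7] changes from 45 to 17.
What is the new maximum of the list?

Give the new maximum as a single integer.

Old max = 45 (at index 7)
Change: A[7] 45 -> 17
Changed element WAS the max -> may need rescan.
  Max of remaining elements: 20
  New max = max(17, 20) = 20

Answer: 20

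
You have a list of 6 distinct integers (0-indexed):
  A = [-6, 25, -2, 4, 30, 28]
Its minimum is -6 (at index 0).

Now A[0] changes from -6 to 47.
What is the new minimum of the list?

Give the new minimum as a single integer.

Answer: -2

Derivation:
Old min = -6 (at index 0)
Change: A[0] -6 -> 47
Changed element WAS the min. Need to check: is 47 still <= all others?
  Min of remaining elements: -2
  New min = min(47, -2) = -2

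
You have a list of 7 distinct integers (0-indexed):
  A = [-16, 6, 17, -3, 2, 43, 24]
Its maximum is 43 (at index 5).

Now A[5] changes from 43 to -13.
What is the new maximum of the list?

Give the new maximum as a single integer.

Answer: 24

Derivation:
Old max = 43 (at index 5)
Change: A[5] 43 -> -13
Changed element WAS the max -> may need rescan.
  Max of remaining elements: 24
  New max = max(-13, 24) = 24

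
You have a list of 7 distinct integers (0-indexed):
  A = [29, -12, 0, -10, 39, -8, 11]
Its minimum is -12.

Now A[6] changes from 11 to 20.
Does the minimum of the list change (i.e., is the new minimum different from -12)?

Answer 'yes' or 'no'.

Answer: no

Derivation:
Old min = -12
Change: A[6] 11 -> 20
Changed element was NOT the min; min changes only if 20 < -12.
New min = -12; changed? no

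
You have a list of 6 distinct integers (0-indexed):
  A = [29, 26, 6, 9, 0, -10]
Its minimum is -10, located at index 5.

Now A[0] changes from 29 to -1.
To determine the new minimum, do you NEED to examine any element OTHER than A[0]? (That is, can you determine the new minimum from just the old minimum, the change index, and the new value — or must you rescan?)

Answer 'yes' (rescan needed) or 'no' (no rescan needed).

Old min = -10 at index 5
Change at index 0: 29 -> -1
Index 0 was NOT the min. New min = min(-10, -1). No rescan of other elements needed.
Needs rescan: no

Answer: no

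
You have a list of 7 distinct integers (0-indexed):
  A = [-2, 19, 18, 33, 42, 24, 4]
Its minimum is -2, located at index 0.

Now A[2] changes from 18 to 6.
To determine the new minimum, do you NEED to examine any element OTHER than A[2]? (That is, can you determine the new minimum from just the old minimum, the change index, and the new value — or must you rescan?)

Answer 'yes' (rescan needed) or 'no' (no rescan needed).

Answer: no

Derivation:
Old min = -2 at index 0
Change at index 2: 18 -> 6
Index 2 was NOT the min. New min = min(-2, 6). No rescan of other elements needed.
Needs rescan: no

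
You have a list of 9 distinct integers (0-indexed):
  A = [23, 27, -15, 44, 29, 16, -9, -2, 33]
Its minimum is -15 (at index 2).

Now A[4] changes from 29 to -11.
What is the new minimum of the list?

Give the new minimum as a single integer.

Answer: -15

Derivation:
Old min = -15 (at index 2)
Change: A[4] 29 -> -11
Changed element was NOT the old min.
  New min = min(old_min, new_val) = min(-15, -11) = -15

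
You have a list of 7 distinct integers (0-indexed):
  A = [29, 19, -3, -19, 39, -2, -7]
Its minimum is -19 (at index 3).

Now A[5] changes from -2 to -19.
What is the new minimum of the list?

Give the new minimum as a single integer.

Old min = -19 (at index 3)
Change: A[5] -2 -> -19
Changed element was NOT the old min.
  New min = min(old_min, new_val) = min(-19, -19) = -19

Answer: -19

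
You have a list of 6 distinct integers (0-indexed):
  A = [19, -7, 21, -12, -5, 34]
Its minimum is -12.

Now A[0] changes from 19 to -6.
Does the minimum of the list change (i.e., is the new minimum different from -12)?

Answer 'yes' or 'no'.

Answer: no

Derivation:
Old min = -12
Change: A[0] 19 -> -6
Changed element was NOT the min; min changes only if -6 < -12.
New min = -12; changed? no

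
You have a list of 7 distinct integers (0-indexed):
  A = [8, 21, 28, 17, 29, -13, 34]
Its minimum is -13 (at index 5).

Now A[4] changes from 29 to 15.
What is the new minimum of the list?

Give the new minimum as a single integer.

Answer: -13

Derivation:
Old min = -13 (at index 5)
Change: A[4] 29 -> 15
Changed element was NOT the old min.
  New min = min(old_min, new_val) = min(-13, 15) = -13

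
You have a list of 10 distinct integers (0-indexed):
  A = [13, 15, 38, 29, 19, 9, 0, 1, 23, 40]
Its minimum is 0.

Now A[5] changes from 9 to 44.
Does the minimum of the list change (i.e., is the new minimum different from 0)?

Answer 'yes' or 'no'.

Answer: no

Derivation:
Old min = 0
Change: A[5] 9 -> 44
Changed element was NOT the min; min changes only if 44 < 0.
New min = 0; changed? no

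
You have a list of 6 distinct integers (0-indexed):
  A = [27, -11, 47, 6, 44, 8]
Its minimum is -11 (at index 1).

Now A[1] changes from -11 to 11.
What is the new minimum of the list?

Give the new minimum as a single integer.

Answer: 6

Derivation:
Old min = -11 (at index 1)
Change: A[1] -11 -> 11
Changed element WAS the min. Need to check: is 11 still <= all others?
  Min of remaining elements: 6
  New min = min(11, 6) = 6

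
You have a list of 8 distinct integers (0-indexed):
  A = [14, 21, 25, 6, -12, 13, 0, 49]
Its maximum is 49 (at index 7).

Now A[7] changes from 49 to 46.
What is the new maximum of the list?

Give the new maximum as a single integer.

Answer: 46

Derivation:
Old max = 49 (at index 7)
Change: A[7] 49 -> 46
Changed element WAS the max -> may need rescan.
  Max of remaining elements: 25
  New max = max(46, 25) = 46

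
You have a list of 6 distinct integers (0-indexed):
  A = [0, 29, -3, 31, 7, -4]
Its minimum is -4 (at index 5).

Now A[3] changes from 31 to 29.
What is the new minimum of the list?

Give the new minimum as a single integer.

Answer: -4

Derivation:
Old min = -4 (at index 5)
Change: A[3] 31 -> 29
Changed element was NOT the old min.
  New min = min(old_min, new_val) = min(-4, 29) = -4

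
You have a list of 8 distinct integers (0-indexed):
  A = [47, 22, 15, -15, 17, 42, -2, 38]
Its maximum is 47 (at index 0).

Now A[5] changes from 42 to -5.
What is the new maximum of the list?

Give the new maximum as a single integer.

Answer: 47

Derivation:
Old max = 47 (at index 0)
Change: A[5] 42 -> -5
Changed element was NOT the old max.
  New max = max(old_max, new_val) = max(47, -5) = 47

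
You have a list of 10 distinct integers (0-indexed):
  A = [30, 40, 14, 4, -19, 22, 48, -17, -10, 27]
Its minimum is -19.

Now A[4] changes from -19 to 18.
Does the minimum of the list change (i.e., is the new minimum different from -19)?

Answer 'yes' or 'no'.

Answer: yes

Derivation:
Old min = -19
Change: A[4] -19 -> 18
Changed element was the min; new min must be rechecked.
New min = -17; changed? yes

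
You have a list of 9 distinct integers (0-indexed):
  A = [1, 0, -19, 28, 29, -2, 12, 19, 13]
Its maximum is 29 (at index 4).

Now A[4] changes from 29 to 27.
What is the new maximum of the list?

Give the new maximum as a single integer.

Old max = 29 (at index 4)
Change: A[4] 29 -> 27
Changed element WAS the max -> may need rescan.
  Max of remaining elements: 28
  New max = max(27, 28) = 28

Answer: 28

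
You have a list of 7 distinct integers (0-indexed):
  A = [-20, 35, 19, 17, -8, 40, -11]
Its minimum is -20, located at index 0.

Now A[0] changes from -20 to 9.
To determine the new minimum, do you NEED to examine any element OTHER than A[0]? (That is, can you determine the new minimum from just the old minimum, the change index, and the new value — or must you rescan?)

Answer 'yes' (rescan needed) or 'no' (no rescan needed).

Old min = -20 at index 0
Change at index 0: -20 -> 9
Index 0 WAS the min and new value 9 > old min -20. Must rescan other elements to find the new min.
Needs rescan: yes

Answer: yes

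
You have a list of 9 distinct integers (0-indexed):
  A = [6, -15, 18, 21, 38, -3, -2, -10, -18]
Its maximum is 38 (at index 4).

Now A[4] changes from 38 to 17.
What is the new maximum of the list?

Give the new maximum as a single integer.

Answer: 21

Derivation:
Old max = 38 (at index 4)
Change: A[4] 38 -> 17
Changed element WAS the max -> may need rescan.
  Max of remaining elements: 21
  New max = max(17, 21) = 21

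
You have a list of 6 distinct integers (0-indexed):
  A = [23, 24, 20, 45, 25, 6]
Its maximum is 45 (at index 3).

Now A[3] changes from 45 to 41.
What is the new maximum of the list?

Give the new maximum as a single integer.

Answer: 41

Derivation:
Old max = 45 (at index 3)
Change: A[3] 45 -> 41
Changed element WAS the max -> may need rescan.
  Max of remaining elements: 25
  New max = max(41, 25) = 41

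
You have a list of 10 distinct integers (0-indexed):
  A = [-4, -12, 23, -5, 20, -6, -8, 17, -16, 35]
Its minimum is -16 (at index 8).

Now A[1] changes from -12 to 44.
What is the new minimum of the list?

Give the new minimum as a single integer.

Answer: -16

Derivation:
Old min = -16 (at index 8)
Change: A[1] -12 -> 44
Changed element was NOT the old min.
  New min = min(old_min, new_val) = min(-16, 44) = -16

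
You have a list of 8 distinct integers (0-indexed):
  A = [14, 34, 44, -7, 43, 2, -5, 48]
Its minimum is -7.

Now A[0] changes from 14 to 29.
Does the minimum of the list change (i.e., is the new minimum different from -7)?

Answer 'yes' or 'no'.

Old min = -7
Change: A[0] 14 -> 29
Changed element was NOT the min; min changes only if 29 < -7.
New min = -7; changed? no

Answer: no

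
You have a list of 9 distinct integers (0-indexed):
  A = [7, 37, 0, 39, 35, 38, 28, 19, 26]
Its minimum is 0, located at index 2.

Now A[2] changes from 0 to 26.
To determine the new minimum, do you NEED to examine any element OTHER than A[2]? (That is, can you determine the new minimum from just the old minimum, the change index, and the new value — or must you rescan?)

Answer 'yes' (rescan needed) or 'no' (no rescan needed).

Old min = 0 at index 2
Change at index 2: 0 -> 26
Index 2 WAS the min and new value 26 > old min 0. Must rescan other elements to find the new min.
Needs rescan: yes

Answer: yes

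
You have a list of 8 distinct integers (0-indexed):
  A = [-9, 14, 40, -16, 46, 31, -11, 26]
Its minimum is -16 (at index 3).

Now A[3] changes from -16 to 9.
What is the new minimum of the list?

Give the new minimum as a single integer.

Answer: -11

Derivation:
Old min = -16 (at index 3)
Change: A[3] -16 -> 9
Changed element WAS the min. Need to check: is 9 still <= all others?
  Min of remaining elements: -11
  New min = min(9, -11) = -11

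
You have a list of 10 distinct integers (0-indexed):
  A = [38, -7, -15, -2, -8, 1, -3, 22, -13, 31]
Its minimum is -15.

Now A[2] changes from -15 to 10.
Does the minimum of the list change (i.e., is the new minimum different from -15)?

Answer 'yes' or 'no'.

Old min = -15
Change: A[2] -15 -> 10
Changed element was the min; new min must be rechecked.
New min = -13; changed? yes

Answer: yes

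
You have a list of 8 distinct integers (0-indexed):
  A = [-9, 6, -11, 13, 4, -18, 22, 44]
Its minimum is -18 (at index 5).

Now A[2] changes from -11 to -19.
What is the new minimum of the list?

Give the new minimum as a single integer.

Answer: -19

Derivation:
Old min = -18 (at index 5)
Change: A[2] -11 -> -19
Changed element was NOT the old min.
  New min = min(old_min, new_val) = min(-18, -19) = -19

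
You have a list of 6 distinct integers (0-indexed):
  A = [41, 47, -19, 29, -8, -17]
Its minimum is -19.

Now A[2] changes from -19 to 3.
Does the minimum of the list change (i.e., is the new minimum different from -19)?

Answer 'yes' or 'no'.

Answer: yes

Derivation:
Old min = -19
Change: A[2] -19 -> 3
Changed element was the min; new min must be rechecked.
New min = -17; changed? yes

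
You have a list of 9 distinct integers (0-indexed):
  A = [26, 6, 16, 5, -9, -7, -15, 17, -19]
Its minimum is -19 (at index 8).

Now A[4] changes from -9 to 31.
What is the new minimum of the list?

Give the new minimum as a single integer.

Old min = -19 (at index 8)
Change: A[4] -9 -> 31
Changed element was NOT the old min.
  New min = min(old_min, new_val) = min(-19, 31) = -19

Answer: -19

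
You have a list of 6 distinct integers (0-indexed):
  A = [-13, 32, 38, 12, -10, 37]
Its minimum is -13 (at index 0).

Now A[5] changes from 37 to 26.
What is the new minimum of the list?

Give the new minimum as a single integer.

Answer: -13

Derivation:
Old min = -13 (at index 0)
Change: A[5] 37 -> 26
Changed element was NOT the old min.
  New min = min(old_min, new_val) = min(-13, 26) = -13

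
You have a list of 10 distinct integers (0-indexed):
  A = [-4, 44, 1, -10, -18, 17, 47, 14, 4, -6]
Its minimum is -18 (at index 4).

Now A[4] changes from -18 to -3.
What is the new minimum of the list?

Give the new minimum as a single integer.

Answer: -10

Derivation:
Old min = -18 (at index 4)
Change: A[4] -18 -> -3
Changed element WAS the min. Need to check: is -3 still <= all others?
  Min of remaining elements: -10
  New min = min(-3, -10) = -10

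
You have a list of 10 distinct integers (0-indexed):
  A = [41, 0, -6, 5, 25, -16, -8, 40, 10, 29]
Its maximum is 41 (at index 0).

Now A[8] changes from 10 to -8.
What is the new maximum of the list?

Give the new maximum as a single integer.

Old max = 41 (at index 0)
Change: A[8] 10 -> -8
Changed element was NOT the old max.
  New max = max(old_max, new_val) = max(41, -8) = 41

Answer: 41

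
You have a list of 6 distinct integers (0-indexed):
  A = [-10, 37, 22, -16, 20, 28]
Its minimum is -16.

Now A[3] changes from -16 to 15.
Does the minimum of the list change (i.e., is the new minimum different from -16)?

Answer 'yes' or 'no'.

Answer: yes

Derivation:
Old min = -16
Change: A[3] -16 -> 15
Changed element was the min; new min must be rechecked.
New min = -10; changed? yes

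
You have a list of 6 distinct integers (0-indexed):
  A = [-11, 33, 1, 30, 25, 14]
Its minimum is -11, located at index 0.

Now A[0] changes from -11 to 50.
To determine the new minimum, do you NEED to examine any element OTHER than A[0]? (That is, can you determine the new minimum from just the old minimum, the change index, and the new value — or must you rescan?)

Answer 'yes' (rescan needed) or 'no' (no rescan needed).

Old min = -11 at index 0
Change at index 0: -11 -> 50
Index 0 WAS the min and new value 50 > old min -11. Must rescan other elements to find the new min.
Needs rescan: yes

Answer: yes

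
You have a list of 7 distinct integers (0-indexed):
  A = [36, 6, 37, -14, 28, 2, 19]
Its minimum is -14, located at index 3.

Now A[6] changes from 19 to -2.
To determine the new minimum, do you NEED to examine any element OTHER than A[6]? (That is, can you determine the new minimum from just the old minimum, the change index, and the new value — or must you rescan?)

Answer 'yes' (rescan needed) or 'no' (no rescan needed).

Old min = -14 at index 3
Change at index 6: 19 -> -2
Index 6 was NOT the min. New min = min(-14, -2). No rescan of other elements needed.
Needs rescan: no

Answer: no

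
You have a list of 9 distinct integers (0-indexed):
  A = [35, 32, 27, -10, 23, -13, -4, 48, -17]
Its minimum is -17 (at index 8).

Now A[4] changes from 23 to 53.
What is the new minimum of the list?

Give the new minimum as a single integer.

Old min = -17 (at index 8)
Change: A[4] 23 -> 53
Changed element was NOT the old min.
  New min = min(old_min, new_val) = min(-17, 53) = -17

Answer: -17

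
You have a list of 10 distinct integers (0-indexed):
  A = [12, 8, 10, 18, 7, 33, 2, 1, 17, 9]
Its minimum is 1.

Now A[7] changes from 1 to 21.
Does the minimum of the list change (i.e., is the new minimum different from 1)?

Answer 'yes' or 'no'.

Answer: yes

Derivation:
Old min = 1
Change: A[7] 1 -> 21
Changed element was the min; new min must be rechecked.
New min = 2; changed? yes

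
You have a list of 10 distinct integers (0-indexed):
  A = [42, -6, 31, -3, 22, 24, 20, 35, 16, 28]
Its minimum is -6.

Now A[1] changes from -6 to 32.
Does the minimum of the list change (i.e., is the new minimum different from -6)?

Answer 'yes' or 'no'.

Old min = -6
Change: A[1] -6 -> 32
Changed element was the min; new min must be rechecked.
New min = -3; changed? yes

Answer: yes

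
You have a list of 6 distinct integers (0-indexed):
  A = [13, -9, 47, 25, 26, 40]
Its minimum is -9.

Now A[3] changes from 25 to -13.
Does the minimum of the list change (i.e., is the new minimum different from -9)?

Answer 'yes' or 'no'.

Answer: yes

Derivation:
Old min = -9
Change: A[3] 25 -> -13
Changed element was NOT the min; min changes only if -13 < -9.
New min = -13; changed? yes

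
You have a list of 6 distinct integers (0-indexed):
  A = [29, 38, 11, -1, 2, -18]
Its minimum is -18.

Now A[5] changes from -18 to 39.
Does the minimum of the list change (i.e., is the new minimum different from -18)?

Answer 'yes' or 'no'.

Old min = -18
Change: A[5] -18 -> 39
Changed element was the min; new min must be rechecked.
New min = -1; changed? yes

Answer: yes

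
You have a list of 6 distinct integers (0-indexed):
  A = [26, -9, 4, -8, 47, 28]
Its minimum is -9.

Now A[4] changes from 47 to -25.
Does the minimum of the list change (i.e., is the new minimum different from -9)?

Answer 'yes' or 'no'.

Old min = -9
Change: A[4] 47 -> -25
Changed element was NOT the min; min changes only if -25 < -9.
New min = -25; changed? yes

Answer: yes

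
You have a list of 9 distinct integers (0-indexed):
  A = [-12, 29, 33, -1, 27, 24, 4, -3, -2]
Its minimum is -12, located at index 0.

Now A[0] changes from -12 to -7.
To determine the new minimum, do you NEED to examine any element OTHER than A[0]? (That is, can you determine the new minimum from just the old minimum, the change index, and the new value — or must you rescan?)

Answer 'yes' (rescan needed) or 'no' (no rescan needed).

Answer: yes

Derivation:
Old min = -12 at index 0
Change at index 0: -12 -> -7
Index 0 WAS the min and new value -7 > old min -12. Must rescan other elements to find the new min.
Needs rescan: yes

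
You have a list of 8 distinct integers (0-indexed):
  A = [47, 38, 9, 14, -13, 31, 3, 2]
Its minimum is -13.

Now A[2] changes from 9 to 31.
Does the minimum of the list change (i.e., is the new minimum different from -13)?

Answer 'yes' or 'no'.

Answer: no

Derivation:
Old min = -13
Change: A[2] 9 -> 31
Changed element was NOT the min; min changes only if 31 < -13.
New min = -13; changed? no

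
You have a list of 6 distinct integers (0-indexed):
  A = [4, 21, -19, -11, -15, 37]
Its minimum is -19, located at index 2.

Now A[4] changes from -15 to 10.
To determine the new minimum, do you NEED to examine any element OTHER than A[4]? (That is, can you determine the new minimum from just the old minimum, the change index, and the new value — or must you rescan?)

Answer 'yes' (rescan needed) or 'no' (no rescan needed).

Old min = -19 at index 2
Change at index 4: -15 -> 10
Index 4 was NOT the min. New min = min(-19, 10). No rescan of other elements needed.
Needs rescan: no

Answer: no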